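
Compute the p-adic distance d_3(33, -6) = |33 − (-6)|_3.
d_3(33, -6) = 1/3

Step 1 — x − y = 33 − (-6) = 39. Step 2 — v_3(39) = 1 (factor: 39 = (3^1 · 13); the sign does not affect v_p). Step 3 — |x − y|_3 = 3^{-1} = 1/3.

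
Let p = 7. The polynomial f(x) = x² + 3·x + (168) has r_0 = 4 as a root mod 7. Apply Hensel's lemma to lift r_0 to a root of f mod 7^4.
r_3 = 641 (mod 2401)

Hensel: r_{i+1} = r_i − f(r_i)·(f′(r_i))^{-1} mod 7^{i+2}, f′(x) = 2x + 3. Iterate:
  r_0 = 4 (mod 7)
  r_1 = 4 (mod 49)
  r_2 = 298 (mod 343)
  r_3 = 641 (mod 2401)
Final: r = 641 satisfies f(r) ≡ 0 mod 7^4.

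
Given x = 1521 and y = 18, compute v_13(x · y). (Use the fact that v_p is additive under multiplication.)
v_13(27378) = 2

v_p(x) = 2 (factor: 1521 = 13^2 · 9); v_p(y) = 0 (factor: 18 = 13^0 · 18). Additivity: v_p(xy) = v_p(x) + v_p(y) = 2 + 0 = 2. (Direct check: xy = 27378 = 13^2 · (162).)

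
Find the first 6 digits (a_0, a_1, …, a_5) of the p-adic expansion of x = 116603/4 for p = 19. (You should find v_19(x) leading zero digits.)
(a_0, …, a_5) = (0, 0, 0, 9, 14, 4)

v_19(116603/4) = 3, so a_0 = ... = a_2 = 0. Factor out: x = 19^3 · u with u = 17/4 a unit in ℤ_19. Expand u iteratively via a_{v+i} = u_i mod 19, u_{i+1} = (u_i − a_{v+i})/19:
  u_0 = 17/4;  a_3 = 9;  u_1 = (u_0 − 9)/19 = -1/4
  u_1 = -1/4;  a_4 = 14;  u_2 = (u_1 − 14)/19 = -3/4
  u_2 = -3/4;  a_5 = 4;  u_3 = (u_2 − 4)/19 = -1/4
Digits: (0, 0, 0, 9, 14, 4).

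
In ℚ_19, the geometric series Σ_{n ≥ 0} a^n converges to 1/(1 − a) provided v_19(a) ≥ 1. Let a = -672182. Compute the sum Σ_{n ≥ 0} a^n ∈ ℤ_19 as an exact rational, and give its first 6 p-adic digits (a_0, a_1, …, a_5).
Σ a^n = 1/(1 − a) = 1/672183;  first 6 digits = (1, 0, 0, 16, 13, 18)

v_19(a) = 3 ≥ 1, so the series converges in ℤ_19 to 1/(1 − a) = 1/(1 − (-672182)) = 1/672183. Expand this rational in ℤ_19: compute digits iteratively via d_i = x_i mod 19, x_{i+1} = (x_i − d_i)/19. The first 6 digits are (1, 0, 0, 16, 13, 18).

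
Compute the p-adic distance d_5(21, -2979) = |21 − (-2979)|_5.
d_5(21, -2979) = 1/125

Step 1 — x − y = 21 − (-2979) = 3000. Step 2 — v_5(3000) = 3 (factor: 3000 = (5^3 · 24); the sign does not affect v_p). Step 3 — |x − y|_5 = 5^{-3} = 1/125.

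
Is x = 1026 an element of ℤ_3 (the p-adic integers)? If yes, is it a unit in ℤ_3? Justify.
x ∈ ℤ_3 but not a unit; v_3(x) = 3 > 0

ℤ_3 = {x ∈ ℚ_3 : v_3(x) ≥ 0} and ℤ_3^× = {x ∈ ℤ_3 : v_3(x) = 0}. Here v_3(1026) = v_3(num) − v_3(den) = 3; compare against these criteria.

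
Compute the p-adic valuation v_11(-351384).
v_11(-351384) = 4

v_11(n) is the largest exponent k such that 11^k divides n. Factor out: -351384 = -11^4 · 24. (Sign doesn't affect v_p.) So v_11(-351384) = 4.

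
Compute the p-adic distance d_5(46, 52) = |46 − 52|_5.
d_5(46, 52) = 1

Step 1 — x − y = 46 − 52 = -6. Step 2 — v_5(-6) = 0 (factor: -6 = −(5^0 · 6); the sign does not affect v_p). Step 3 — |x − y|_5 = 5^{0} = 1.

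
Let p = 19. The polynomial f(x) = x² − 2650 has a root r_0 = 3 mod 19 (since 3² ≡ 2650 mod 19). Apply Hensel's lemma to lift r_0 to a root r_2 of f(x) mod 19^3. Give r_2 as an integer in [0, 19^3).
r_2 = 383 (mod 6859)

Hensel's recurrence: r_{i+1} = r_i − f(r_i)·(f′(r_i))^{-1} mod 19^{i+2}, with f′(x) = 2x. Iterate:
  r_0 = 3 (mod 19)
  r_1 = 22 (mod 361)
  r_2 = 383 (mod 6859)
Final: r_2 = 383, and one checks f(r_2) ≡ 0 mod 19^3.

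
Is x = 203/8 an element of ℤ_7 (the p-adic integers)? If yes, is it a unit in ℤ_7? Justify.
x ∈ ℤ_7 but not a unit; v_7(x) = 1 > 0

ℤ_7 = {x ∈ ℚ_7 : v_7(x) ≥ 0} and ℤ_7^× = {x ∈ ℤ_7 : v_7(x) = 0}. Here v_7(203/8) = v_7(num) − v_7(den) = 1; compare against these criteria.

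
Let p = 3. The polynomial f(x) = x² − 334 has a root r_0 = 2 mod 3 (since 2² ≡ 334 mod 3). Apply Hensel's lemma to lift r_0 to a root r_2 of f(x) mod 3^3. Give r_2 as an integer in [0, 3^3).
r_2 = 8 (mod 27)

Hensel's recurrence: r_{i+1} = r_i − f(r_i)·(f′(r_i))^{-1} mod 3^{i+2}, with f′(x) = 2x. Iterate:
  r_0 = 2 (mod 3)
  r_1 = 8 (mod 9)
  r_2 = 8 (mod 27)
Final: r_2 = 8, and one checks f(r_2) ≡ 0 mod 3^3.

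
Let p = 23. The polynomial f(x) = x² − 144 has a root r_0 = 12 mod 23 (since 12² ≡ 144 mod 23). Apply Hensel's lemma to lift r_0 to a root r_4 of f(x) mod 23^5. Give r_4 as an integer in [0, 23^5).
r_4 = 12 (mod 6436343)

Hensel's recurrence: r_{i+1} = r_i − f(r_i)·(f′(r_i))^{-1} mod 23^{i+2}, with f′(x) = 2x. Iterate:
  r_0 = 12 (mod 23)
  r_1 = 12 (mod 529)
  r_2 = 12 (mod 12167)
  r_3 = 12 (mod 279841)
  r_4 = 12 (mod 6436343)
Final: r_4 = 12, and one checks f(r_4) ≡ 0 mod 23^5.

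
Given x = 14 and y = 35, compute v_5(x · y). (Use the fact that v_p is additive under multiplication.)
v_5(490) = 1

v_p(x) = 0 (factor: 14 = 5^0 · 14); v_p(y) = 1 (factor: 35 = 5^1 · 7). Additivity: v_p(xy) = v_p(x) + v_p(y) = 0 + 1 = 1. (Direct check: xy = 490 = 5^1 · (98).)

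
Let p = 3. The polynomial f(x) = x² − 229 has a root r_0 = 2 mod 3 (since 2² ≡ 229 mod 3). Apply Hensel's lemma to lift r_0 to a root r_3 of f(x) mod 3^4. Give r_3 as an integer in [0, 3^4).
r_3 = 38 (mod 81)

Hensel's recurrence: r_{i+1} = r_i − f(r_i)·(f′(r_i))^{-1} mod 3^{i+2}, with f′(x) = 2x. Iterate:
  r_0 = 2 (mod 3)
  r_1 = 2 (mod 9)
  r_2 = 11 (mod 27)
  r_3 = 38 (mod 81)
Final: r_3 = 38, and one checks f(r_3) ≡ 0 mod 3^4.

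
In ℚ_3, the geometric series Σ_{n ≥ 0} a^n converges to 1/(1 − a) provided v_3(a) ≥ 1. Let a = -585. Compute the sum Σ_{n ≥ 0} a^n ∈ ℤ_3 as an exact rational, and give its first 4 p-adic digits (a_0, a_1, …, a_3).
Σ a^n = 1/(1 − a) = 1/586;  first 4 digits = (1, 0, 1, 2)

v_3(a) = 2 ≥ 1, so the series converges in ℤ_3 to 1/(1 − a) = 1/(1 − (-585)) = 1/586. Expand this rational in ℤ_3: compute digits iteratively via d_i = x_i mod 3, x_{i+1} = (x_i − d_i)/3. The first 4 digits are (1, 0, 1, 2).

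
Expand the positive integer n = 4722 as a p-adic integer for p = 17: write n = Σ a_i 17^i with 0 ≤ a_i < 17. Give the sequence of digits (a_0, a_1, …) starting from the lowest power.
(a_0, a_1, …) = (13, 5, 16)

Repeated division by 17 gives the digits low-to-high: 4722 = 13 + 5·17^1 + 16·17^2. Digit sequence: (13, 5, 16).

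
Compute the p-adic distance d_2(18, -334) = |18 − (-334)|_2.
d_2(18, -334) = 1/32

Step 1 — x − y = 18 − (-334) = 352. Step 2 — v_2(352) = 5 (factor: 352 = (2^5 · 11); the sign does not affect v_p). Step 3 — |x − y|_2 = 2^{-5} = 1/32.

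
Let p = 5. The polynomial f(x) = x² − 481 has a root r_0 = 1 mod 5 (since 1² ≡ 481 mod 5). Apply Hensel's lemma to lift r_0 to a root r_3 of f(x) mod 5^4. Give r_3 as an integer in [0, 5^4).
r_3 = 316 (mod 625)

Hensel's recurrence: r_{i+1} = r_i − f(r_i)·(f′(r_i))^{-1} mod 5^{i+2}, with f′(x) = 2x. Iterate:
  r_0 = 1 (mod 5)
  r_1 = 16 (mod 25)
  r_2 = 66 (mod 125)
  r_3 = 316 (mod 625)
Final: r_3 = 316, and one checks f(r_3) ≡ 0 mod 5^4.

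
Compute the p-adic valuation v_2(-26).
v_2(-26) = 1

v_2(n) is the largest exponent k such that 2^k divides n. Factor out: -26 = -2^1 · 13. (Sign doesn't affect v_p.) So v_2(-26) = 1.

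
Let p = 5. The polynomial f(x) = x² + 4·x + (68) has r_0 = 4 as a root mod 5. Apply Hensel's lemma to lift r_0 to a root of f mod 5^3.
r_2 = 79 (mod 125)

Hensel: r_{i+1} = r_i − f(r_i)·(f′(r_i))^{-1} mod 5^{i+2}, f′(x) = 2x + 4. Iterate:
  r_0 = 4 (mod 5)
  r_1 = 4 (mod 25)
  r_2 = 79 (mod 125)
Final: r = 79 satisfies f(r) ≡ 0 mod 5^3.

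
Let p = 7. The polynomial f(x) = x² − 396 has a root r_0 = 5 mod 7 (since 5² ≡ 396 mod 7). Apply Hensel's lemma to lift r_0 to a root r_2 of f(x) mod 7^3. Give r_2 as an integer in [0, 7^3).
r_2 = 243 (mod 343)

Hensel's recurrence: r_{i+1} = r_i − f(r_i)·(f′(r_i))^{-1} mod 7^{i+2}, with f′(x) = 2x. Iterate:
  r_0 = 5 (mod 7)
  r_1 = 47 (mod 49)
  r_2 = 243 (mod 343)
Final: r_2 = 243, and one checks f(r_2) ≡ 0 mod 7^3.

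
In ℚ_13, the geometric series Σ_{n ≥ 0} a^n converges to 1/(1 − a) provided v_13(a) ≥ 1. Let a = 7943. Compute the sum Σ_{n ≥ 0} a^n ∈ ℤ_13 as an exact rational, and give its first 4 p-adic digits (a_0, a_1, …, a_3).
Σ a^n = 1/(1 − a) = -1/7942;  first 4 digits = (1, 0, 8, 3)

v_13(a) = 2 ≥ 1, so the series converges in ℤ_13 to 1/(1 − a) = 1/(1 − 7943) = -1/7942. Expand this rational in ℤ_13: compute digits iteratively via d_i = x_i mod 13, x_{i+1} = (x_i − d_i)/13. The first 4 digits are (1, 0, 8, 3).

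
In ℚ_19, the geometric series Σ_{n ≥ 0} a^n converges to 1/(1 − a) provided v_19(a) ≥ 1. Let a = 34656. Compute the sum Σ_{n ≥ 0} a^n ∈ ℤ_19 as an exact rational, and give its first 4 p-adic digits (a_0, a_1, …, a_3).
Σ a^n = 1/(1 − a) = -1/34655;  first 4 digits = (1, 0, 1, 5)

v_19(a) = 2 ≥ 1, so the series converges in ℤ_19 to 1/(1 − a) = 1/(1 − 34656) = -1/34655. Expand this rational in ℤ_19: compute digits iteratively via d_i = x_i mod 19, x_{i+1} = (x_i − d_i)/19. The first 4 digits are (1, 0, 1, 5).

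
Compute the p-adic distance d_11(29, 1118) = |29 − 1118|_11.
d_11(29, 1118) = 1/121

Step 1 — x − y = 29 − 1118 = -1089. Step 2 — v_11(-1089) = 2 (factor: -1089 = −(11^2 · 9); the sign does not affect v_p). Step 3 — |x − y|_11 = 11^{-2} = 1/121.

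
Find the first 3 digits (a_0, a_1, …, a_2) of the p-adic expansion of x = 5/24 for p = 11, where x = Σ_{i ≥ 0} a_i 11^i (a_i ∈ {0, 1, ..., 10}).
(a_0, …, a_2) = (8, 8, 7)

v_11(5/24) = 0 (numerator and denominator both coprime to 11), so x ∈ ℤ_11^×. Compute digits iteratively via a_i = x_i mod 11, x_{i+1} = (x_i − a_i)/11, with x_0 = x:
  x_0 = 5/24;  a_0 = 8;  x_1 = (x_0 − 8)/11 = -17/24
  x_1 = -17/24;  a_1 = 8;  x_2 = (x_1 − 8)/11 = -19/24
  x_2 = -19/24;  a_2 = 7;  x_3 = (x_2 − 7)/11 = -17/24
Digits: (8, 8, 7).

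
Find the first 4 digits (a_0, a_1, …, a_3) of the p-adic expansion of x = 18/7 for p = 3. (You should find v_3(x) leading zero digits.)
(a_0, …, a_3) = (0, 0, 2, 2)

v_3(18/7) = 2, so a_0 = ... = a_1 = 0. Factor out: x = 3^2 · u with u = 2/7 a unit in ℤ_3. Expand u iteratively via a_{v+i} = u_i mod 3, u_{i+1} = (u_i − a_{v+i})/3:
  u_0 = 2/7;  a_2 = 2;  u_1 = (u_0 − 2)/3 = -4/7
  u_1 = -4/7;  a_3 = 2;  u_2 = (u_1 − 2)/3 = -6/7
Digits: (0, 0, 2, 2).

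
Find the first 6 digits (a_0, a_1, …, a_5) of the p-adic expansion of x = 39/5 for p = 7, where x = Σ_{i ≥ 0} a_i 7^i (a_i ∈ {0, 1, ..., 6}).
(a_0, …, a_5) = (5, 6, 2, 1, 4, 5)

v_7(39/5) = 0 (numerator and denominator both coprime to 7), so x ∈ ℤ_7^×. Compute digits iteratively via a_i = x_i mod 7, x_{i+1} = (x_i − a_i)/7, with x_0 = x:
  x_0 = 39/5;  a_0 = 5;  x_1 = (x_0 − 5)/7 = 2/5
  x_1 = 2/5;  a_1 = 6;  x_2 = (x_1 − 6)/7 = -4/5
  x_2 = -4/5;  a_2 = 2;  x_3 = (x_2 − 2)/7 = -2/5
  x_3 = -2/5;  a_3 = 1;  x_4 = (x_3 − 1)/7 = -1/5
  x_4 = -1/5;  a_4 = 4;  x_5 = (x_4 − 4)/7 = -3/5
  x_5 = -3/5;  a_5 = 5;  x_6 = (x_5 − 5)/7 = -4/5
Digits: (5, 6, 2, 1, 4, 5).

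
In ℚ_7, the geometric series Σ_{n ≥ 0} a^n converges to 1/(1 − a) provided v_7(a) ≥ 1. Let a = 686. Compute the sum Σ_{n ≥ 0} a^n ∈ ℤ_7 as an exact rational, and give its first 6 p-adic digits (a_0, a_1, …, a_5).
Σ a^n = 1/(1 − a) = -1/685;  first 6 digits = (1, 0, 0, 2, 0, 0)

v_7(a) = 3 ≥ 1, so the series converges in ℤ_7 to 1/(1 − a) = 1/(1 − 686) = -1/685. Expand this rational in ℤ_7: compute digits iteratively via d_i = x_i mod 7, x_{i+1} = (x_i − d_i)/7. The first 6 digits are (1, 0, 0, 2, 0, 0).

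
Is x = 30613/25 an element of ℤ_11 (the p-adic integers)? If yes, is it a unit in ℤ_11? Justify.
x ∈ ℤ_11 but not a unit; v_11(x) = 3 > 0

ℤ_11 = {x ∈ ℚ_11 : v_11(x) ≥ 0} and ℤ_11^× = {x ∈ ℤ_11 : v_11(x) = 0}. Here v_11(30613/25) = v_11(num) − v_11(den) = 3; compare against these criteria.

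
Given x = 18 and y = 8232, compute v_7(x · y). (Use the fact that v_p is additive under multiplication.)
v_7(148176) = 3

v_p(x) = 0 (factor: 18 = 7^0 · 18); v_p(y) = 3 (factor: 8232 = 7^3 · 24). Additivity: v_p(xy) = v_p(x) + v_p(y) = 0 + 3 = 3. (Direct check: xy = 148176 = 7^3 · (432).)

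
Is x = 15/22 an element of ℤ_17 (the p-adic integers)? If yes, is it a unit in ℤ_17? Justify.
x ∈ ℤ_17^× (unit); v_17(x) = 0

ℤ_17 = {x ∈ ℚ_17 : v_17(x) ≥ 0} and ℤ_17^× = {x ∈ ℤ_17 : v_17(x) = 0}. Here v_17(15/22) = v_17(num) − v_17(den) = 0; compare against these criteria.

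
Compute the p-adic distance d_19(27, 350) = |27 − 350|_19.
d_19(27, 350) = 1/19

Step 1 — x − y = 27 − 350 = -323. Step 2 — v_19(-323) = 1 (factor: -323 = −(19^1 · 17); the sign does not affect v_p). Step 3 — |x − y|_19 = 19^{-1} = 1/19.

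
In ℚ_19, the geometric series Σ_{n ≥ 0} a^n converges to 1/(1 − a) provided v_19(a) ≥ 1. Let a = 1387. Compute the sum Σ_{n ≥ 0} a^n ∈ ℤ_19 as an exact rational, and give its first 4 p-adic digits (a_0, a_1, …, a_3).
Σ a^n = 1/(1 − a) = -1/1386;  first 4 digits = (1, 16, 12, 6)

v_19(a) = 1 ≥ 1, so the series converges in ℤ_19 to 1/(1 − a) = 1/(1 − 1387) = -1/1386. Expand this rational in ℤ_19: compute digits iteratively via d_i = x_i mod 19, x_{i+1} = (x_i − d_i)/19. The first 4 digits are (1, 16, 12, 6).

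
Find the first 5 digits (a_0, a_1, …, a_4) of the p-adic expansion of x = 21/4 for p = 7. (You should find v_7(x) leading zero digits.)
(a_0, …, a_4) = (0, 6, 1, 5, 1)

v_7(21/4) = 1, so a_0 = ... = a_0 = 0. Factor out: x = 7^1 · u with u = 3/4 a unit in ℤ_7. Expand u iteratively via a_{v+i} = u_i mod 7, u_{i+1} = (u_i − a_{v+i})/7:
  u_0 = 3/4;  a_1 = 6;  u_1 = (u_0 − 6)/7 = -3/4
  u_1 = -3/4;  a_2 = 1;  u_2 = (u_1 − 1)/7 = -1/4
  u_2 = -1/4;  a_3 = 5;  u_3 = (u_2 − 5)/7 = -3/4
  u_3 = -3/4;  a_4 = 1;  u_4 = (u_3 − 1)/7 = -1/4
Digits: (0, 6, 1, 5, 1).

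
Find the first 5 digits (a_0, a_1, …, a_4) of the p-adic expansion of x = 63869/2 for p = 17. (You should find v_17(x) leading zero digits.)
(a_0, …, a_4) = (0, 0, 0, 15, 8)

v_17(63869/2) = 3, so a_0 = ... = a_2 = 0. Factor out: x = 17^3 · u with u = 13/2 a unit in ℤ_17. Expand u iteratively via a_{v+i} = u_i mod 17, u_{i+1} = (u_i − a_{v+i})/17:
  u_0 = 13/2;  a_3 = 15;  u_1 = (u_0 − 15)/17 = -1/2
  u_1 = -1/2;  a_4 = 8;  u_2 = (u_1 − 8)/17 = -1/2
Digits: (0, 0, 0, 15, 8).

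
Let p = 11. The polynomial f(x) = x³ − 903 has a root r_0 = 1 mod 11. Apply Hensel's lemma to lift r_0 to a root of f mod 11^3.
r_2 = 705 (mod 1331)

Hensel: r_{i+1} = r_i − f(r_i)/f′(r_i) mod 11^{i+2}, where f′(x) = 3x². Iterate:
  r_0 = 1 (mod 11)
  r_1 = 100 (mod 121)
  r_2 = 705 (mod 1331)
Final: r = 705 with f(r) ≡ 0 mod 11^3.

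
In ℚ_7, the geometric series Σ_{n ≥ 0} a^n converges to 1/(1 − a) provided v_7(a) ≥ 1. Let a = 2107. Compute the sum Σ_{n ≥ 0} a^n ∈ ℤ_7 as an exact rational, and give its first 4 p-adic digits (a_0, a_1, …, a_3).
Σ a^n = 1/(1 − a) = -1/2106;  first 4 digits = (1, 0, 1, 6)

v_7(a) = 2 ≥ 1, so the series converges in ℤ_7 to 1/(1 − a) = 1/(1 − 2107) = -1/2106. Expand this rational in ℤ_7: compute digits iteratively via d_i = x_i mod 7, x_{i+1} = (x_i − d_i)/7. The first 4 digits are (1, 0, 1, 6).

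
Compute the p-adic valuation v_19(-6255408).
v_19(-6255408) = 4

v_19(n) is the largest exponent k such that 19^k divides n. Factor out: -6255408 = -19^4 · 48. (Sign doesn't affect v_p.) So v_19(-6255408) = 4.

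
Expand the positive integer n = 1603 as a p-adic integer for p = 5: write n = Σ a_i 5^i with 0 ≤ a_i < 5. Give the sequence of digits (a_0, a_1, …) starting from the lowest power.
(a_0, a_1, …) = (3, 0, 4, 2, 2)

Repeated division by 5 gives the digits low-to-high: 1603 = 3 + 4·5^2 + 2·5^3 + 2·5^4. Digit sequence: (3, 0, 4, 2, 2).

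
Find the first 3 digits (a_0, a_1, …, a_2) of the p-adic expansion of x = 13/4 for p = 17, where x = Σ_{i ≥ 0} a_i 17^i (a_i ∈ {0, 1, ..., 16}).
(a_0, …, a_2) = (16, 12, 12)

v_17(13/4) = 0 (numerator and denominator both coprime to 17), so x ∈ ℤ_17^×. Compute digits iteratively via a_i = x_i mod 17, x_{i+1} = (x_i − a_i)/17, with x_0 = x:
  x_0 = 13/4;  a_0 = 16;  x_1 = (x_0 − 16)/17 = -3/4
  x_1 = -3/4;  a_1 = 12;  x_2 = (x_1 − 12)/17 = -3/4
  x_2 = -3/4;  a_2 = 12;  x_3 = (x_2 − 12)/17 = -3/4
Digits: (16, 12, 12).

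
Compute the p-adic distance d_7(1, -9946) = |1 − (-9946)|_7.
d_7(1, -9946) = 1/343

Step 1 — x − y = 1 − (-9946) = 9947. Step 2 — v_7(9947) = 3 (factor: 9947 = (7^3 · 29); the sign does not affect v_p). Step 3 — |x − y|_7 = 7^{-3} = 1/343.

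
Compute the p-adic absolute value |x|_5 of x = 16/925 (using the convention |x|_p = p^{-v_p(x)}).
|16/925|_5 = 25

Step 1 — compute v_5(x) by factoring powers of 5 out of the numerator and denominator: v_5(16/925) = -2. Step 2 — apply |x|_p = p^{-v_p(x)} = 5^{2} = 25.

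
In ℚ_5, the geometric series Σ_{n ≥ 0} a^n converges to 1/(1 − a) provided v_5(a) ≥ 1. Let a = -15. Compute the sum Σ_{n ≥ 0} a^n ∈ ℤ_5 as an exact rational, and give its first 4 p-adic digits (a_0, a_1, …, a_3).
Σ a^n = 1/(1 − a) = 1/16;  first 4 digits = (1, 2, 3, 4)

v_5(a) = 1 ≥ 1, so the series converges in ℤ_5 to 1/(1 − a) = 1/(1 − (-15)) = 1/16. Expand this rational in ℤ_5: compute digits iteratively via d_i = x_i mod 5, x_{i+1} = (x_i − d_i)/5. The first 4 digits are (1, 2, 3, 4).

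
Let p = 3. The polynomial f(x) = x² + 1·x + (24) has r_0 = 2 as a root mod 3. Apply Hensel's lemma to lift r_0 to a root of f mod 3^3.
r_2 = 5 (mod 27)

Hensel: r_{i+1} = r_i − f(r_i)·(f′(r_i))^{-1} mod 3^{i+2}, f′(x) = 2x + 1. Iterate:
  r_0 = 2 (mod 3)
  r_1 = 5 (mod 9)
  r_2 = 5 (mod 27)
Final: r = 5 satisfies f(r) ≡ 0 mod 3^3.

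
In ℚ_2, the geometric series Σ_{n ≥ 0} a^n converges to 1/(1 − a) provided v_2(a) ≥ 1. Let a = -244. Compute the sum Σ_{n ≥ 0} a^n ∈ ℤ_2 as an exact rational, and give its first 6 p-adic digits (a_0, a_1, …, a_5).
Σ a^n = 1/(1 − a) = 1/245;  first 6 digits = (1, 0, 1, 1, 1, 0)

v_2(a) = 2 ≥ 1, so the series converges in ℤ_2 to 1/(1 − a) = 1/(1 − (-244)) = 1/245. Expand this rational in ℤ_2: compute digits iteratively via d_i = x_i mod 2, x_{i+1} = (x_i − d_i)/2. The first 6 digits are (1, 0, 1, 1, 1, 0).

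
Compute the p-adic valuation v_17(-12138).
v_17(-12138) = 2

v_17(n) is the largest exponent k such that 17^k divides n. Factor out: -12138 = -17^2 · 42. (Sign doesn't affect v_p.) So v_17(-12138) = 2.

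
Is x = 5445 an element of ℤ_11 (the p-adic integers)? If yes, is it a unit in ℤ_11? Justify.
x ∈ ℤ_11 but not a unit; v_11(x) = 2 > 0

ℤ_11 = {x ∈ ℚ_11 : v_11(x) ≥ 0} and ℤ_11^× = {x ∈ ℤ_11 : v_11(x) = 0}. Here v_11(5445) = v_11(num) − v_11(den) = 2; compare against these criteria.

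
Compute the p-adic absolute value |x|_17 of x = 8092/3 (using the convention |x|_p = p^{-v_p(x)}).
|8092/3|_17 = 1/289

Step 1 — compute v_17(x) by factoring powers of 17 out of the numerator and denominator: v_17(8092/3) = 2. Step 2 — apply |x|_p = p^{-v_p(x)} = 17^{-2} = 1/289.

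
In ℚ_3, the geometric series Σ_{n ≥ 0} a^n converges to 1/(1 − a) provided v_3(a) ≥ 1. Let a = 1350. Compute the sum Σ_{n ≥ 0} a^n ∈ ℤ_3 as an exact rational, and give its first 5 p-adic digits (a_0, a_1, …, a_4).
Σ a^n = 1/(1 − a) = -1/1349;  first 5 digits = (1, 0, 0, 2, 1)

v_3(a) = 3 ≥ 1, so the series converges in ℤ_3 to 1/(1 − a) = 1/(1 − 1350) = -1/1349. Expand this rational in ℤ_3: compute digits iteratively via d_i = x_i mod 3, x_{i+1} = (x_i − d_i)/3. The first 5 digits are (1, 0, 0, 2, 1).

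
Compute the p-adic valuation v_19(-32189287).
v_19(-32189287) = 5

v_19(n) is the largest exponent k such that 19^k divides n. Factor out: -32189287 = -19^5 · 13. (Sign doesn't affect v_p.) So v_19(-32189287) = 5.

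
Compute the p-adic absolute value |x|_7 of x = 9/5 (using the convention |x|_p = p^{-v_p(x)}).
|9/5|_7 = 1

Step 1 — compute v_7(x) by factoring powers of 7 out of the numerator and denominator: v_7(9/5) = 0. Step 2 — apply |x|_p = p^{-v_p(x)} = 7^{0} = 1.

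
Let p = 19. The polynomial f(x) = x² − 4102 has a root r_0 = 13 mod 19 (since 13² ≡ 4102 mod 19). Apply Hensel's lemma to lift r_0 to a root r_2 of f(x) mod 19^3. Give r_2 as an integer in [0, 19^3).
r_2 = 3205 (mod 6859)

Hensel's recurrence: r_{i+1} = r_i − f(r_i)·(f′(r_i))^{-1} mod 19^{i+2}, with f′(x) = 2x. Iterate:
  r_0 = 13 (mod 19)
  r_1 = 317 (mod 361)
  r_2 = 3205 (mod 6859)
Final: r_2 = 3205, and one checks f(r_2) ≡ 0 mod 19^3.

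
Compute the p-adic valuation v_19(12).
v_19(12) = 0

v_19(n) is the largest exponent k such that 19^k divides n. Factor out: 12 = 19^0 · 12. (Sign doesn't affect v_p.) So v_19(12) = 0.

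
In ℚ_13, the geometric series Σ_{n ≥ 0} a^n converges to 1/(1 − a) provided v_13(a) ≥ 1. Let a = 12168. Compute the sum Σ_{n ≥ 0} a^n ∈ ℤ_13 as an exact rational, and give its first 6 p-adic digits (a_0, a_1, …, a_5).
Σ a^n = 1/(1 − a) = -1/12167;  first 6 digits = (1, 0, 7, 5, 10, 8)

v_13(a) = 2 ≥ 1, so the series converges in ℤ_13 to 1/(1 − a) = 1/(1 − 12168) = -1/12167. Expand this rational in ℤ_13: compute digits iteratively via d_i = x_i mod 13, x_{i+1} = (x_i − d_i)/13. The first 6 digits are (1, 0, 7, 5, 10, 8).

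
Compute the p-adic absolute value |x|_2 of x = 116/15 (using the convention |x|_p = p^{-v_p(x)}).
|116/15|_2 = 1/4

Step 1 — compute v_2(x) by factoring powers of 2 out of the numerator and denominator: v_2(116/15) = 2. Step 2 — apply |x|_p = p^{-v_p(x)} = 2^{-2} = 1/4.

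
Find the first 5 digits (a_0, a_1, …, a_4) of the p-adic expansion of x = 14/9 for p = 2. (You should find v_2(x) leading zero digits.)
(a_0, …, a_4) = (0, 1, 1, 1, 1)

v_2(14/9) = 1, so a_0 = ... = a_0 = 0. Factor out: x = 2^1 · u with u = 7/9 a unit in ℤ_2. Expand u iteratively via a_{v+i} = u_i mod 2, u_{i+1} = (u_i − a_{v+i})/2:
  u_0 = 7/9;  a_1 = 1;  u_1 = (u_0 − 1)/2 = -1/9
  u_1 = -1/9;  a_2 = 1;  u_2 = (u_1 − 1)/2 = -5/9
  u_2 = -5/9;  a_3 = 1;  u_3 = (u_2 − 1)/2 = -7/9
  u_3 = -7/9;  a_4 = 1;  u_4 = (u_3 − 1)/2 = -8/9
Digits: (0, 1, 1, 1, 1).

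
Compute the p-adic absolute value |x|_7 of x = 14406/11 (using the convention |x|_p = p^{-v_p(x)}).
|14406/11|_7 = 1/2401

Step 1 — compute v_7(x) by factoring powers of 7 out of the numerator and denominator: v_7(14406/11) = 4. Step 2 — apply |x|_p = p^{-v_p(x)} = 7^{-4} = 1/2401.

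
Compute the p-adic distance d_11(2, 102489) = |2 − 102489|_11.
d_11(2, 102489) = 1/14641

Step 1 — x − y = 2 − 102489 = -102487. Step 2 — v_11(-102487) = 4 (factor: -102487 = −(11^4 · 7); the sign does not affect v_p). Step 3 — |x − y|_11 = 11^{-4} = 1/14641.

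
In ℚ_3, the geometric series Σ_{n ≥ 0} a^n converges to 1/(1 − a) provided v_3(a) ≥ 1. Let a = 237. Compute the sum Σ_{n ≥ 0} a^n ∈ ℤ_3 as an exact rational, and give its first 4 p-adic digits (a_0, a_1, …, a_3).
Σ a^n = 1/(1 − a) = -1/236;  first 4 digits = (1, 1, 0, 2)

v_3(a) = 1 ≥ 1, so the series converges in ℤ_3 to 1/(1 − a) = 1/(1 − 237) = -1/236. Expand this rational in ℤ_3: compute digits iteratively via d_i = x_i mod 3, x_{i+1} = (x_i − d_i)/3. The first 4 digits are (1, 1, 0, 2).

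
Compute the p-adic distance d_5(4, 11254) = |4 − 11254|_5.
d_5(4, 11254) = 1/625

Step 1 — x − y = 4 − 11254 = -11250. Step 2 — v_5(-11250) = 4 (factor: -11250 = −(5^4 · 18); the sign does not affect v_p). Step 3 — |x − y|_5 = 5^{-4} = 1/625.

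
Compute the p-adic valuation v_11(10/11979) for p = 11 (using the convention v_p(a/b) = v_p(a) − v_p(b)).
v_11(10/11979) = -3

Factor powers of 11 from the numerator and denominator of the reduced fraction: 10 = 11^0 · 10 and 11979 = 11^3 · 9. Apply v_p(a/b) = v_p(a) − v_p(b): v_11(10/11979) = 0 − 3 = -3.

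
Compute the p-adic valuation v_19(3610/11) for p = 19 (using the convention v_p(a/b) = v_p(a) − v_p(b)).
v_19(3610/11) = 2

Factor powers of 19 from the numerator and denominator of the reduced fraction: 3610 = 19^2 · 10 and 11 = 19^0 · 11. Apply v_p(a/b) = v_p(a) − v_p(b): v_19(3610/11) = 2 − 0 = 2.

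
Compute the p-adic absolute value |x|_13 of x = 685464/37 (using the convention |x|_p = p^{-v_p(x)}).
|685464/37|_13 = 1/28561

Step 1 — compute v_13(x) by factoring powers of 13 out of the numerator and denominator: v_13(685464/37) = 4. Step 2 — apply |x|_p = p^{-v_p(x)} = 13^{-4} = 1/28561.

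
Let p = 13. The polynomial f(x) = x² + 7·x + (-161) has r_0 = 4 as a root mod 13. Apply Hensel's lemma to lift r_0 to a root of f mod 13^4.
r_3 = 5386 (mod 28561)

Hensel: r_{i+1} = r_i − f(r_i)·(f′(r_i))^{-1} mod 13^{i+2}, f′(x) = 2x + 7. Iterate:
  r_0 = 4 (mod 13)
  r_1 = 147 (mod 169)
  r_2 = 992 (mod 2197)
  r_3 = 5386 (mod 28561)
Final: r = 5386 satisfies f(r) ≡ 0 mod 13^4.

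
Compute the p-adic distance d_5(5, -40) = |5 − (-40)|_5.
d_5(5, -40) = 1/5

Step 1 — x − y = 5 − (-40) = 45. Step 2 — v_5(45) = 1 (factor: 45 = (5^1 · 9); the sign does not affect v_p). Step 3 — |x − y|_5 = 5^{-1} = 1/5.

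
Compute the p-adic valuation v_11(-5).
v_11(-5) = 0

v_11(n) is the largest exponent k such that 11^k divides n. Factor out: -5 = -11^0 · 5. (Sign doesn't affect v_p.) So v_11(-5) = 0.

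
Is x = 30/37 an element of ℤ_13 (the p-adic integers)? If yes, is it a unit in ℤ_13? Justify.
x ∈ ℤ_13^× (unit); v_13(x) = 0

ℤ_13 = {x ∈ ℚ_13 : v_13(x) ≥ 0} and ℤ_13^× = {x ∈ ℤ_13 : v_13(x) = 0}. Here v_13(30/37) = v_13(num) − v_13(den) = 0; compare against these criteria.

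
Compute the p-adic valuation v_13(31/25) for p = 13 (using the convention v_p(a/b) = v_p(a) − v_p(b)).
v_13(31/25) = 0

Factor powers of 13 from the numerator and denominator of the reduced fraction: 31 = 13^0 · 31 and 25 = 13^0 · 25. Apply v_p(a/b) = v_p(a) − v_p(b): v_13(31/25) = 0 − 0 = 0.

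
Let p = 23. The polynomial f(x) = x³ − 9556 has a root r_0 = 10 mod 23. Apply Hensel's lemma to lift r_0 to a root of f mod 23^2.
r_1 = 102 (mod 529)

Hensel: r_{i+1} = r_i − f(r_i)/f′(r_i) mod 23^{i+2}, where f′(x) = 3x². Iterate:
  r_0 = 10 (mod 23)
  r_1 = 102 (mod 529)
Final: r = 102 with f(r) ≡ 0 mod 23^2.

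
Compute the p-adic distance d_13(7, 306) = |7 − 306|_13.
d_13(7, 306) = 1/13

Step 1 — x − y = 7 − 306 = -299. Step 2 — v_13(-299) = 1 (factor: -299 = −(13^1 · 23); the sign does not affect v_p). Step 3 — |x − y|_13 = 13^{-1} = 1/13.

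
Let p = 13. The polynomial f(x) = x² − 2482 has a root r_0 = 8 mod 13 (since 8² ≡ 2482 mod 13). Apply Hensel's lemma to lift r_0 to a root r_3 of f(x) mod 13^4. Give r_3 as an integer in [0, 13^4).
r_3 = 11461 (mod 28561)

Hensel's recurrence: r_{i+1} = r_i − f(r_i)·(f′(r_i))^{-1} mod 13^{i+2}, with f′(x) = 2x. Iterate:
  r_0 = 8 (mod 13)
  r_1 = 138 (mod 169)
  r_2 = 476 (mod 2197)
  r_3 = 11461 (mod 28561)
Final: r_3 = 11461, and one checks f(r_3) ≡ 0 mod 13^4.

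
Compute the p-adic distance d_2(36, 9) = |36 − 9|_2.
d_2(36, 9) = 1

Step 1 — x − y = 36 − 9 = 27. Step 2 — v_2(27) = 0 (factor: 27 = (2^0 · 27); the sign does not affect v_p). Step 3 — |x − y|_2 = 2^{0} = 1.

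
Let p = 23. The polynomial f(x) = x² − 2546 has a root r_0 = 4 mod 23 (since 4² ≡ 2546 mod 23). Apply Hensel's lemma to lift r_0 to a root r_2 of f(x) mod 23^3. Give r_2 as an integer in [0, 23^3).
r_2 = 11297 (mod 12167)

Hensel's recurrence: r_{i+1} = r_i − f(r_i)·(f′(r_i))^{-1} mod 23^{i+2}, with f′(x) = 2x. Iterate:
  r_0 = 4 (mod 23)
  r_1 = 188 (mod 529)
  r_2 = 11297 (mod 12167)
Final: r_2 = 11297, and one checks f(r_2) ≡ 0 mod 23^3.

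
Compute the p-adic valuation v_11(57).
v_11(57) = 0

v_11(n) is the largest exponent k such that 11^k divides n. Factor out: 57 = 11^0 · 57. (Sign doesn't affect v_p.) So v_11(57) = 0.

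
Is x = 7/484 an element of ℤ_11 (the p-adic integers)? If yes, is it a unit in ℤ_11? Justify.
x ∉ ℤ_11 (v_11(x) = -2 < 0)

ℤ_11 = {x ∈ ℚ_11 : v_11(x) ≥ 0} and ℤ_11^× = {x ∈ ℤ_11 : v_11(x) = 0}. Here v_11(7/484) = v_11(num) − v_11(den) = -2; compare against these criteria.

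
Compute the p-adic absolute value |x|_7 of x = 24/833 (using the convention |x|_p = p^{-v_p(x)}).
|24/833|_7 = 49

Step 1 — compute v_7(x) by factoring powers of 7 out of the numerator and denominator: v_7(24/833) = -2. Step 2 — apply |x|_p = p^{-v_p(x)} = 7^{2} = 49.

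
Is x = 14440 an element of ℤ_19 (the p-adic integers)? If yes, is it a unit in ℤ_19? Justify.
x ∈ ℤ_19 but not a unit; v_19(x) = 2 > 0

ℤ_19 = {x ∈ ℚ_19 : v_19(x) ≥ 0} and ℤ_19^× = {x ∈ ℤ_19 : v_19(x) = 0}. Here v_19(14440) = v_19(num) − v_19(den) = 2; compare against these criteria.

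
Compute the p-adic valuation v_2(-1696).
v_2(-1696) = 5

v_2(n) is the largest exponent k such that 2^k divides n. Factor out: -1696 = -2^5 · 53. (Sign doesn't affect v_p.) So v_2(-1696) = 5.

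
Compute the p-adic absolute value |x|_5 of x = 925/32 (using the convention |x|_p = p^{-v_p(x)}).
|925/32|_5 = 1/25

Step 1 — compute v_5(x) by factoring powers of 5 out of the numerator and denominator: v_5(925/32) = 2. Step 2 — apply |x|_p = p^{-v_p(x)} = 5^{-2} = 1/25.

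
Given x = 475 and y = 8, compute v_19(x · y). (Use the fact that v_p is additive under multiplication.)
v_19(3800) = 1

v_p(x) = 1 (factor: 475 = 19^1 · 25); v_p(y) = 0 (factor: 8 = 19^0 · 8). Additivity: v_p(xy) = v_p(x) + v_p(y) = 1 + 0 = 1. (Direct check: xy = 3800 = 19^1 · (200).)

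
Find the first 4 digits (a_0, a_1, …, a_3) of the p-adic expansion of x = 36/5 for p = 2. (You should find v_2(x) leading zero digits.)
(a_0, …, a_3) = (0, 0, 1, 0)

v_2(36/5) = 2, so a_0 = ... = a_1 = 0. Factor out: x = 2^2 · u with u = 9/5 a unit in ℤ_2. Expand u iteratively via a_{v+i} = u_i mod 2, u_{i+1} = (u_i − a_{v+i})/2:
  u_0 = 9/5;  a_2 = 1;  u_1 = (u_0 − 1)/2 = 2/5
  u_1 = 2/5;  a_3 = 0;  u_2 = (u_1 − 0)/2 = 1/5
Digits: (0, 0, 1, 0).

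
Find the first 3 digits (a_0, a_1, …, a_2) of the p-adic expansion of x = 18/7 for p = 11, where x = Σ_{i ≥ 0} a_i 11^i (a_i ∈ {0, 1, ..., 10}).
(a_0, …, a_2) = (1, 8, 4)

v_11(18/7) = 0 (numerator and denominator both coprime to 11), so x ∈ ℤ_11^×. Compute digits iteratively via a_i = x_i mod 11, x_{i+1} = (x_i − a_i)/11, with x_0 = x:
  x_0 = 18/7;  a_0 = 1;  x_1 = (x_0 − 1)/11 = 1/7
  x_1 = 1/7;  a_1 = 8;  x_2 = (x_1 − 8)/11 = -5/7
  x_2 = -5/7;  a_2 = 4;  x_3 = (x_2 − 4)/11 = -3/7
Digits: (1, 8, 4).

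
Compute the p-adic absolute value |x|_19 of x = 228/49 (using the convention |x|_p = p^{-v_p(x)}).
|228/49|_19 = 1/19

Step 1 — compute v_19(x) by factoring powers of 19 out of the numerator and denominator: v_19(228/49) = 1. Step 2 — apply |x|_p = p^{-v_p(x)} = 19^{-1} = 1/19.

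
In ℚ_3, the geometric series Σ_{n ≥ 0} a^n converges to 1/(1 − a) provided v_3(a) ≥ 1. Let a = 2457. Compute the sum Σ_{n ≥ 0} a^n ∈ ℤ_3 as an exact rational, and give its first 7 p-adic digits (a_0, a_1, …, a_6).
Σ a^n = 1/(1 − a) = -1/2456;  first 7 digits = (1, 0, 0, 1, 0, 1, 1)

v_3(a) = 3 ≥ 1, so the series converges in ℤ_3 to 1/(1 − a) = 1/(1 − 2457) = -1/2456. Expand this rational in ℤ_3: compute digits iteratively via d_i = x_i mod 3, x_{i+1} = (x_i − d_i)/3. The first 7 digits are (1, 0, 0, 1, 0, 1, 1).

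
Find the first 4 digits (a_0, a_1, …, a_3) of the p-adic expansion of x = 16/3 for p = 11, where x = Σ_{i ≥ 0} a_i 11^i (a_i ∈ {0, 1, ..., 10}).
(a_0, …, a_3) = (9, 7, 3, 7)

v_11(16/3) = 0 (numerator and denominator both coprime to 11), so x ∈ ℤ_11^×. Compute digits iteratively via a_i = x_i mod 11, x_{i+1} = (x_i − a_i)/11, with x_0 = x:
  x_0 = 16/3;  a_0 = 9;  x_1 = (x_0 − 9)/11 = -1/3
  x_1 = -1/3;  a_1 = 7;  x_2 = (x_1 − 7)/11 = -2/3
  x_2 = -2/3;  a_2 = 3;  x_3 = (x_2 − 3)/11 = -1/3
  x_3 = -1/3;  a_3 = 7;  x_4 = (x_3 − 7)/11 = -2/3
Digits: (9, 7, 3, 7).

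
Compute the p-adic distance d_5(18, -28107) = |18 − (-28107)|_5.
d_5(18, -28107) = 1/3125

Step 1 — x − y = 18 − (-28107) = 28125. Step 2 — v_5(28125) = 5 (factor: 28125 = (5^5 · 9); the sign does not affect v_p). Step 3 — |x − y|_5 = 5^{-5} = 1/3125.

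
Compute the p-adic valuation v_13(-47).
v_13(-47) = 0

v_13(n) is the largest exponent k such that 13^k divides n. Factor out: -47 = -13^0 · 47. (Sign doesn't affect v_p.) So v_13(-47) = 0.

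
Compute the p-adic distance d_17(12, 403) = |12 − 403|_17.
d_17(12, 403) = 1/17

Step 1 — x − y = 12 − 403 = -391. Step 2 — v_17(-391) = 1 (factor: -391 = −(17^1 · 23); the sign does not affect v_p). Step 3 — |x − y|_17 = 17^{-1} = 1/17.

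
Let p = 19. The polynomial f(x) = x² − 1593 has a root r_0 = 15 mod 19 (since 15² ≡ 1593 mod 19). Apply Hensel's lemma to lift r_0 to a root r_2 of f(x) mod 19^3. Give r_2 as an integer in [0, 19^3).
r_2 = 5259 (mod 6859)

Hensel's recurrence: r_{i+1} = r_i − f(r_i)·(f′(r_i))^{-1} mod 19^{i+2}, with f′(x) = 2x. Iterate:
  r_0 = 15 (mod 19)
  r_1 = 205 (mod 361)
  r_2 = 5259 (mod 6859)
Final: r_2 = 5259, and one checks f(r_2) ≡ 0 mod 19^3.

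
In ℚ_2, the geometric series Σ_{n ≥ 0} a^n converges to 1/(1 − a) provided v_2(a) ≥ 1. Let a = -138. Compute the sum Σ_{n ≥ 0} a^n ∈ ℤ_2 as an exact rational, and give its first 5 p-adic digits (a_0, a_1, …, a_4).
Σ a^n = 1/(1 − a) = 1/139;  first 5 digits = (1, 1, 0, 0, 0)

v_2(a) = 1 ≥ 1, so the series converges in ℤ_2 to 1/(1 − a) = 1/(1 − (-138)) = 1/139. Expand this rational in ℤ_2: compute digits iteratively via d_i = x_i mod 2, x_{i+1} = (x_i − d_i)/2. The first 5 digits are (1, 1, 0, 0, 0).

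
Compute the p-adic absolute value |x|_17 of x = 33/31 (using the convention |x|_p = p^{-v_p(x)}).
|33/31|_17 = 1

Step 1 — compute v_17(x) by factoring powers of 17 out of the numerator and denominator: v_17(33/31) = 0. Step 2 — apply |x|_p = p^{-v_p(x)} = 17^{0} = 1.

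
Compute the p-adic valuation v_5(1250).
v_5(1250) = 4

v_5(n) is the largest exponent k such that 5^k divides n. Factor out: 1250 = 5^4 · 2. (Sign doesn't affect v_p.) So v_5(1250) = 4.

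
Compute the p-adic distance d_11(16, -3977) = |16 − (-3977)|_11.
d_11(16, -3977) = 1/1331

Step 1 — x − y = 16 − (-3977) = 3993. Step 2 — v_11(3993) = 3 (factor: 3993 = (11^3 · 3); the sign does not affect v_p). Step 3 — |x − y|_11 = 11^{-3} = 1/1331.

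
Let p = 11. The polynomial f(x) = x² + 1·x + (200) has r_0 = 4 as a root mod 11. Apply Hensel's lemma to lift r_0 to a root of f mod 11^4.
r_3 = 6769 (mod 14641)

Hensel: r_{i+1} = r_i − f(r_i)·(f′(r_i))^{-1} mod 11^{i+2}, f′(x) = 2x + 1. Iterate:
  r_0 = 4 (mod 11)
  r_1 = 114 (mod 121)
  r_2 = 114 (mod 1331)
  r_3 = 6769 (mod 14641)
Final: r = 6769 satisfies f(r) ≡ 0 mod 11^4.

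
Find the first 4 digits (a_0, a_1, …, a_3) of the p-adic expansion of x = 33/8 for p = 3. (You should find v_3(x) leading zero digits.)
(a_0, …, a_3) = (0, 1, 2, 2)

v_3(33/8) = 1, so a_0 = ... = a_0 = 0. Factor out: x = 3^1 · u with u = 11/8 a unit in ℤ_3. Expand u iteratively via a_{v+i} = u_i mod 3, u_{i+1} = (u_i − a_{v+i})/3:
  u_0 = 11/8;  a_1 = 1;  u_1 = (u_0 − 1)/3 = 1/8
  u_1 = 1/8;  a_2 = 2;  u_2 = (u_1 − 2)/3 = -5/8
  u_2 = -5/8;  a_3 = 2;  u_3 = (u_2 − 2)/3 = -7/8
Digits: (0, 1, 2, 2).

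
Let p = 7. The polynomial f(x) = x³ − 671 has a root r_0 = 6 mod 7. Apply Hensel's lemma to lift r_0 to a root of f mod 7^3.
r_2 = 321 (mod 343)

Hensel: r_{i+1} = r_i − f(r_i)/f′(r_i) mod 7^{i+2}, where f′(x) = 3x². Iterate:
  r_0 = 6 (mod 7)
  r_1 = 27 (mod 49)
  r_2 = 321 (mod 343)
Final: r = 321 with f(r) ≡ 0 mod 7^3.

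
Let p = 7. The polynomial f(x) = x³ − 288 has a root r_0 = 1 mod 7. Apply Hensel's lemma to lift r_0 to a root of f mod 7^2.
r_1 = 15 (mod 49)

Hensel: r_{i+1} = r_i − f(r_i)/f′(r_i) mod 7^{i+2}, where f′(x) = 3x². Iterate:
  r_0 = 1 (mod 7)
  r_1 = 15 (mod 49)
Final: r = 15 with f(r) ≡ 0 mod 7^2.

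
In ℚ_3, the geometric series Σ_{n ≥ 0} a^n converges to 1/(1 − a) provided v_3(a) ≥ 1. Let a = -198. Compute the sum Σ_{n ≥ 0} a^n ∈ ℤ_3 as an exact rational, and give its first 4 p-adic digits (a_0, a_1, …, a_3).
Σ a^n = 1/(1 − a) = 1/199;  first 4 digits = (1, 0, 2, 1)

v_3(a) = 2 ≥ 1, so the series converges in ℤ_3 to 1/(1 − a) = 1/(1 − (-198)) = 1/199. Expand this rational in ℤ_3: compute digits iteratively via d_i = x_i mod 3, x_{i+1} = (x_i − d_i)/3. The first 4 digits are (1, 0, 2, 1).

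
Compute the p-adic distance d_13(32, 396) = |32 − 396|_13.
d_13(32, 396) = 1/13

Step 1 — x − y = 32 − 396 = -364. Step 2 — v_13(-364) = 1 (factor: -364 = −(13^1 · 28); the sign does not affect v_p). Step 3 — |x − y|_13 = 13^{-1} = 1/13.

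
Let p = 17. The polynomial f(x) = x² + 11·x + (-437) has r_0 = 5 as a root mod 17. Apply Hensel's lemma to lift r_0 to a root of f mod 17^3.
r_2 = 1178 (mod 4913)

Hensel: r_{i+1} = r_i − f(r_i)·(f′(r_i))^{-1} mod 17^{i+2}, f′(x) = 2x + 11. Iterate:
  r_0 = 5 (mod 17)
  r_1 = 22 (mod 289)
  r_2 = 1178 (mod 4913)
Final: r = 1178 satisfies f(r) ≡ 0 mod 17^3.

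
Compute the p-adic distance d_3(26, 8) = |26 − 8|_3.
d_3(26, 8) = 1/9

Step 1 — x − y = 26 − 8 = 18. Step 2 — v_3(18) = 2 (factor: 18 = (3^2 · 2); the sign does not affect v_p). Step 3 — |x − y|_3 = 3^{-2} = 1/9.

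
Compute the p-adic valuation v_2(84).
v_2(84) = 2

v_2(n) is the largest exponent k such that 2^k divides n. Factor out: 84 = 2^2 · 21. (Sign doesn't affect v_p.) So v_2(84) = 2.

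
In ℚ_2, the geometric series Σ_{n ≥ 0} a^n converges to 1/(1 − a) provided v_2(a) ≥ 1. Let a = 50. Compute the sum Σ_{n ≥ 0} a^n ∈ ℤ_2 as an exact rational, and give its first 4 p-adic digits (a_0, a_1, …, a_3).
Σ a^n = 1/(1 − a) = -1/49;  first 4 digits = (1, 1, 1, 1)

v_2(a) = 1 ≥ 1, so the series converges in ℤ_2 to 1/(1 − a) = 1/(1 − 50) = -1/49. Expand this rational in ℤ_2: compute digits iteratively via d_i = x_i mod 2, x_{i+1} = (x_i − d_i)/2. The first 4 digits are (1, 1, 1, 1).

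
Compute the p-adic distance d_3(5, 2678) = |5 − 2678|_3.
d_3(5, 2678) = 1/243

Step 1 — x − y = 5 − 2678 = -2673. Step 2 — v_3(-2673) = 5 (factor: -2673 = −(3^5 · 11); the sign does not affect v_p). Step 3 — |x − y|_3 = 3^{-5} = 1/243.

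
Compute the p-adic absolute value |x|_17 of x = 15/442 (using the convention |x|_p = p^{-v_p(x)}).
|15/442|_17 = 17

Step 1 — compute v_17(x) by factoring powers of 17 out of the numerator and denominator: v_17(15/442) = -1. Step 2 — apply |x|_p = p^{-v_p(x)} = 17^{1} = 17.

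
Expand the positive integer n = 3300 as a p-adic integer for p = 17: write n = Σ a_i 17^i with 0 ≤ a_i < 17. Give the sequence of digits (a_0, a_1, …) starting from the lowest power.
(a_0, a_1, …) = (2, 7, 11)

Repeated division by 17 gives the digits low-to-high: 3300 = 2 + 7·17^1 + 11·17^2. Digit sequence: (2, 7, 11).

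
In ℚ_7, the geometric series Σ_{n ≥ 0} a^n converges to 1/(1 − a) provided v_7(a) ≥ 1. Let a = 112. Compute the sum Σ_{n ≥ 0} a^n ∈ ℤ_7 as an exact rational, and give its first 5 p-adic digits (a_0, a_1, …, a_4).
Σ a^n = 1/(1 − a) = -1/111;  first 5 digits = (1, 2, 6, 2, 4)

v_7(a) = 1 ≥ 1, so the series converges in ℤ_7 to 1/(1 − a) = 1/(1 − 112) = -1/111. Expand this rational in ℤ_7: compute digits iteratively via d_i = x_i mod 7, x_{i+1} = (x_i − d_i)/7. The first 5 digits are (1, 2, 6, 2, 4).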